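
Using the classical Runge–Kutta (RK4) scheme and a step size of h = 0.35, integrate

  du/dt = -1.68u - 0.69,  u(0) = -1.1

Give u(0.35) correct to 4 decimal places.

-0.7939

RK4: k1 = f(t_n, u_n); k2 = f(t_n + h/2, u_n + (h/2)·k1); k3 = f(t_n + h/2, u_n + (h/2)·k2); k4 = f(t_n + h, u_n + h·k3); u_{n+1} = u_n + (h/6)·(k1 + 2k2 + 2k3 + k4).
t=0.000000, u=-1.100000:
  k1 = f(0.000000, -1.100000) = 1.158000
  k2 = f(0.175000, -0.897350) = 0.817548
  k3 = f(0.175000, -0.956929) = 0.917641
  k4 = f(0.350000, -0.778826) = 0.618427
  u ← -1.100000 + (0.35/6)·(k1 + 2k2 + 2k3 + k4) = -0.793936
u(0.35) ≈ -0.7939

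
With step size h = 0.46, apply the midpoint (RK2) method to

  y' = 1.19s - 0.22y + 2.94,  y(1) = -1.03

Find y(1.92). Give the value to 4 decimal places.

3.0712

Midpoint: k1 = f(s_n, y_n); k2 = f(s_n + h/2, y_n + (h/2)·k1); y_{n+1} = y_n + h·k2.
s=1.000000, y=-1.030000:
  k1 = f(1.000000, -1.030000) = 4.356600
  k2 = f(1.230000, -0.027982) = 4.409856
  y ← -1.030000 + 0.46·4.409856 = 0.998534
s=1.460000, y=0.998534:
  k1 = f(1.460000, 0.998534) = 4.457723
  k2 = f(1.690000, 2.023810) = 4.505862
  y ← 0.998534 + 0.46·4.505862 = 3.071230
y(1.92) ≈ 3.0712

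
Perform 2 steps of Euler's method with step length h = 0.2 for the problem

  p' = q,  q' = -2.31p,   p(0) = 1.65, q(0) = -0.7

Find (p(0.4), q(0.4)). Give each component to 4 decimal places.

Euler on (p,q): p_{n+1} = p_n + h·p', q_{n+1} = q_n + h·q'.
0.000000: (1.650000, -0.700000); f=(-0.700000, -3.811500) → (1.510000, -1.462300)
0.200000: (1.510000, -1.462300); f=(-1.462300, -3.488100) → (1.217540, -2.159920)
(p(0.4), q(0.4)) ≈ (1.2175, -2.1599)

1.2175, -2.1599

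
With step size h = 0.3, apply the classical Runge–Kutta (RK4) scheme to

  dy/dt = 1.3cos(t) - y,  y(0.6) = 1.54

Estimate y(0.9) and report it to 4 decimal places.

RK4: k1 = f(t_n, y_n); k2 = f(t_n + h/2, y_n + (h/2)·k1); k3 = f(t_n + h/2, y_n + (h/2)·k2); k4 = f(t_n + h, y_n + h·k3); y_{n+1} = y_n + (h/6)·(k1 + 2k2 + 2k3 + k4).
t=0.600000, y=1.540000:
  k1 = f(0.600000, 1.540000) = -0.467064
  k2 = f(0.750000, 1.469940) = -0.518745
  k3 = f(0.750000, 1.462188) = -0.510993
  k4 = f(0.900000, 1.386702) = -0.578609
  y ← 1.540000 + (0.3/6)·(k1 + 2k2 + 2k3 + k4) = 1.384743
y(0.9) ≈ 1.3847

1.3847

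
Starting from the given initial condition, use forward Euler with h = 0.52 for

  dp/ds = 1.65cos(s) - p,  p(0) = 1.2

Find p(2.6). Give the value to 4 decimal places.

Euler: p_{n+1} = p_n + h·f(s_n, p_n).
s=0.000000, p=1.200000: f=0.450000 → p ← 1.200000 + 0.52·0.450000 = 1.434000
s=0.520000, p=1.434000: f=-0.002098 → p ← 1.434000 + 0.52·(-0.002098) = 1.432909
s=1.040000, p=1.432909: f=-0.597645 → p ← 1.432909 + 0.52·(-0.597645) = 1.122133
s=1.560000, p=1.122133: f=-1.104320 → p ← 1.122133 + 0.52·(-1.104320) = 0.547887
s=2.080000, p=0.547887: f=-1.352232 → p ← 0.547887 + 0.52·(-1.352232) = -0.155274
p(2.6) ≈ -0.1553

-0.1553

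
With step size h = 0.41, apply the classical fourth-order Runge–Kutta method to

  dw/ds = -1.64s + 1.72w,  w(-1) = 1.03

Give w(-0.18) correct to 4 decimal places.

RK4: k1 = f(s_n, w_n); k2 = f(s_n + h/2, w_n + (h/2)·k1); k3 = f(s_n + h/2, w_n + (h/2)·k2); k4 = f(s_n + h, w_n + h·k3); w_{n+1} = w_n + (h/6)·(k1 + 2k2 + 2k3 + k4).
s=-1.000000, w=1.030000:
  k1 = f(-1.000000, 1.030000) = 3.411600
  k2 = f(-0.795000, 1.729378) = 4.278330
  k3 = f(-0.795000, 1.907058) = 4.583939
  k4 = f(-0.590000, 2.909415) = 5.971794
  w ← 1.030000 + (0.41/6)·(k1 + 2k2 + 2k3 + k4) = 2.882375
s=-0.590000, w=2.882375:
  k1 = f(-0.590000, 2.882375) = 5.925286
  k2 = f(-0.385000, 4.097059) = 7.678341
  k3 = f(-0.385000, 4.456435) = 8.296469
  k4 = f(-0.180000, 6.283928) = 11.103556
  w ← 2.882375 + (0.41/6)·(k1 + 2k2 + 2k3 + k4) = 6.229237
w(-0.18) ≈ 6.2292

6.2292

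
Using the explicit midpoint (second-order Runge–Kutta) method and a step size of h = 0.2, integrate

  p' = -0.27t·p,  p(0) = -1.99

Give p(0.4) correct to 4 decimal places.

-1.9474

Midpoint: k1 = f(t_n, p_n); k2 = f(t_n + h/2, p_n + (h/2)·k1); p_{n+1} = p_n + h·k2.
t=0.000000, p=-1.990000:
  k1 = f(0.000000, -1.990000) = 0.000000
  k2 = f(0.100000, -1.990000) = 0.053730
  p ← -1.990000 + 0.2·0.053730 = -1.979254
t=0.200000, p=-1.979254:
  k1 = f(0.200000, -1.979254) = 0.106880
  k2 = f(0.300000, -1.968566) = 0.159454
  p ← -1.979254 + 0.2·0.159454 = -1.947363
p(0.4) ≈ -1.9474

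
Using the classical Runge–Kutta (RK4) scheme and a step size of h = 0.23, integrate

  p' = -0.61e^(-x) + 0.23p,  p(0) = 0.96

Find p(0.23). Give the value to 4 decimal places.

0.8833

RK4: k1 = f(x_n, p_n); k2 = f(x_n + h/2, p_n + (h/2)·k1); k3 = f(x_n + h/2, p_n + (h/2)·k2); k4 = f(x_n + h, p_n + h·k3); p_{n+1} = p_n + (h/6)·(k1 + 2k2 + 2k3 + k4).
x=0.000000, p=0.960000:
  k1 = f(0.000000, 0.960000) = -0.389200
  k2 = f(0.115000, 0.915242) = -0.333228
  k3 = f(0.115000, 0.921679) = -0.331747
  k4 = f(0.230000, 0.883698) = -0.281415
  p ← 0.960000 + (0.23/6)·(k1 + 2k2 + 2k3 + k4) = 0.883312
p(0.23) ≈ 0.8833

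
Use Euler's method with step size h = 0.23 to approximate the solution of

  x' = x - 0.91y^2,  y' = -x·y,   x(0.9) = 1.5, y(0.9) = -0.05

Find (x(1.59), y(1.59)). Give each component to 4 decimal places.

2.7902, -0.0090

Euler on (x,y): x_{n+1} = x_n + h·x', y_{n+1} = y_n + h·y'.
0.900000: (1.500000, -0.050000); f=(1.497725, 0.075000) → (1.844477, -0.032750)
1.130000: (1.844477, -0.032750); f=(1.843501, 0.060407) → (2.268482, -0.018856)
1.360000: (2.268482, -0.018856); f=(2.268158, 0.042776) → (2.790158, -0.009018)
(x(1.59), y(1.59)) ≈ (2.7902, -0.0090)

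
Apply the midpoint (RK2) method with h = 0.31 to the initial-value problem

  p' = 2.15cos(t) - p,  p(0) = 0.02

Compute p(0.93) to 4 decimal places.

1.0696

Midpoint: k1 = f(t_n, p_n); k2 = f(t_n + h/2, p_n + (h/2)·k1); p_{n+1} = p_n + h·k2.
t=0.000000, p=0.020000:
  k1 = f(0.000000, 0.020000) = 2.130000
  k2 = f(0.155000, 0.350150) = 1.774075
  p ← 0.020000 + 0.31·1.774075 = 0.569963
t=0.310000, p=0.569963:
  k1 = f(0.310000, 0.569963) = 1.477554
  k2 = f(0.465000, 0.798984) = 1.122732
  p ← 0.569963 + 0.31·1.122732 = 0.918010
t=0.620000, p=0.918010:
  k1 = f(0.620000, 0.918010) = 0.831828
  k2 = f(0.775000, 1.046944) = 0.489062
  p ← 0.918010 + 0.31·0.489062 = 1.069619
p(0.93) ≈ 1.0696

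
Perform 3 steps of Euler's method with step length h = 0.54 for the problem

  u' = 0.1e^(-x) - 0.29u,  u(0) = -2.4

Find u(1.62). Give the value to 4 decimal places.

Euler: u_{n+1} = u_n + h·f(x_n, u_n).
x=0.000000, u=-2.400000: f=0.796000 → u ← -2.400000 + 0.54·0.796000 = -1.970160
x=0.540000, u=-1.970160: f=0.629621 → u ← -1.970160 + 0.54·0.629621 = -1.630165
x=1.080000, u=-1.630165: f=0.506707 → u ← -1.630165 + 0.54·0.506707 = -1.356543
u(1.62) ≈ -1.3565

-1.3565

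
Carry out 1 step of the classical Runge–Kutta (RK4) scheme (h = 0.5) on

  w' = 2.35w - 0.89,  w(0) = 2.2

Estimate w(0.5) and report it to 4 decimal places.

6.2343

RK4: k1 = f(x_n, w_n); k2 = f(x_n + h/2, w_n + (h/2)·k1); k3 = f(x_n + h/2, w_n + (h/2)·k2); k4 = f(x_n + h, w_n + h·k3); w_{n+1} = w_n + (h/6)·(k1 + 2k2 + 2k3 + k4).
x=0.000000, w=2.200000:
  k1 = f(0.000000, 2.200000) = 4.280000
  k2 = f(0.250000, 3.270000) = 6.794500
  k3 = f(0.250000, 3.898625) = 8.271769
  k4 = f(0.500000, 6.335884) = 13.999328
  w ← 2.200000 + (0.5/6)·(k1 + 2k2 + 2k3 + k4) = 6.234322
w(0.5) ≈ 6.2343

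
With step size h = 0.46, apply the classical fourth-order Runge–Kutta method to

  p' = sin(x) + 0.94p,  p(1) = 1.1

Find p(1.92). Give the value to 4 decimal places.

RK4: k1 = f(x_n, p_n); k2 = f(x_n + h/2, p_n + (h/2)·k1); k3 = f(x_n + h/2, p_n + (h/2)·k2); k4 = f(x_n + h, p_n + h·k3); p_{n+1} = p_n + (h/6)·(k1 + 2k2 + 2k3 + k4).
x=1.000000, p=1.100000:
  k1 = f(1.000000, 1.100000) = 1.875471
  k2 = f(1.230000, 1.531358) = 2.381966
  k3 = f(1.230000, 1.647852) = 2.491470
  k4 = f(1.460000, 2.246076) = 3.105180
  p ← 1.100000 + (0.46/6)·(k1 + 2k2 + 2k3 + k4) = 2.229110
x=1.460000, p=2.229110:
  k1 = f(1.460000, 2.229110) = 3.089232
  k2 = f(1.690000, 2.939633) = 3.756159
  k3 = f(1.690000, 3.093027) = 3.900349
  k4 = f(1.920000, 4.023270) = 4.721520
  p ← 2.229110 + (0.46/6)·(k1 + 2k2 + 2k3 + k4) = 4.001932
p(1.92) ≈ 4.0019

4.0019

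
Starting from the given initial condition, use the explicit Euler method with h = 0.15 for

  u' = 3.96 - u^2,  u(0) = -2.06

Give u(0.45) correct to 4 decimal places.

Euler: u_{n+1} = u_n + h·f(t_n, u_n).
t=0.000000, u=-2.060000: f=-0.283600 → u ← -2.060000 + 0.15·(-0.283600) = -2.102540
t=0.150000, u=-2.102540: f=-0.460674 → u ← -2.102540 + 0.15·(-0.460674) = -2.171641
t=0.300000, u=-2.171641: f=-0.756025 → u ← -2.171641 + 0.15·(-0.756025) = -2.285045
u(0.45) ≈ -2.2850

-2.2850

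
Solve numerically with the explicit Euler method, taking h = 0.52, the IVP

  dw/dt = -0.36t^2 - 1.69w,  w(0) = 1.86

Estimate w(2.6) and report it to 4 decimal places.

-0.8681

Euler: w_{n+1} = w_n + h·f(t_n, w_n).
t=0.000000, w=1.860000: f=-3.143400 → w ← 1.860000 + 0.52·(-3.143400) = 0.225432
t=0.520000, w=0.225432: f=-0.478324 → w ← 0.225432 + 0.52·(-0.478324) = -0.023297
t=1.040000, w=-0.023297: f=-0.350005 → w ← -0.023297 + 0.52·(-0.350005) = -0.205299
t=1.560000, w=-0.205299: f=-0.529141 → w ← -0.205299 + 0.52·(-0.529141) = -0.480452
t=2.080000, w=-0.480452: f=-0.745540 → w ← -0.480452 + 0.52·(-0.745540) = -0.868133
w(2.6) ≈ -0.8681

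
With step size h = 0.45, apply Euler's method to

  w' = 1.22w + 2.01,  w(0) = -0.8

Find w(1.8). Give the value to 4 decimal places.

Euler: w_{n+1} = w_n + h·f(x_n, w_n).
x=0.000000, w=-0.800000: f=1.034000 → w ← -0.800000 + 0.45·1.034000 = -0.334700
x=0.450000, w=-0.334700: f=1.601666 → w ← -0.334700 + 0.45·1.601666 = 0.386050
x=0.900000, w=0.386050: f=2.480981 → w ← 0.386050 + 0.45·2.480981 = 1.502491
x=1.350000, w=1.502491: f=3.843039 → w ← 1.502491 + 0.45·3.843039 = 3.231859
w(1.8) ≈ 3.2319

3.2319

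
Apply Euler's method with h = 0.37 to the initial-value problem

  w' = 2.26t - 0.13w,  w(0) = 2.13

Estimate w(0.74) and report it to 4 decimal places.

2.2394

Euler: w_{n+1} = w_n + h·f(t_n, w_n).
t=0.000000, w=2.130000: f=-0.276900 → w ← 2.130000 + 0.37·(-0.276900) = 2.027547
t=0.370000, w=2.027547: f=0.572619 → w ← 2.027547 + 0.37·0.572619 = 2.239416
w(0.74) ≈ 2.2394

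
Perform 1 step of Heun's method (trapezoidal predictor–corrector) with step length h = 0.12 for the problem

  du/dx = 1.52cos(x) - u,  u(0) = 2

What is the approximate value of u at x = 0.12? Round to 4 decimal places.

Heun: k1 = f(x_n, u_n); k2 = f(x_n + h, u_n + h·k1); u_{n+1} = u_n + (h/2)·(k1 + k2).
x=0.000000, u=2.000000:
  k1 = f(0.000000, 2.000000) = -0.480000
  k2 = f(0.120000, 1.942400) = -0.433331
  u ← 2.000000 + (0.12/2)·(-0.480000 + (-0.433331)) = 1.945200
u(0.12) ≈ 1.9452

1.9452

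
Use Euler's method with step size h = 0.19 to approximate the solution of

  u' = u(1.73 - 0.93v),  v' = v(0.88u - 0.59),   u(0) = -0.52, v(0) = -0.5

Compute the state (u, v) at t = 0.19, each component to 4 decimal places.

-0.7369, -0.4005

Euler on (u,v): u_{n+1} = u_n + h·u', v_{n+1} = v_n + h·v'.
0.000000: (-0.520000, -0.500000); f=(-1.141400, 0.523800) → (-0.736866, -0.400478)
(u(0.19), v(0.19)) ≈ (-0.7369, -0.4005)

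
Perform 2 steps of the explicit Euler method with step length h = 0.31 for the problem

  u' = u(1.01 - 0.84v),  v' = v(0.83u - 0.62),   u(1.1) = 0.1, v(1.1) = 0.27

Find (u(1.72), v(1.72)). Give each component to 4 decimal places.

Euler on (u,v): u_{n+1} = u_n + h·u', v_{n+1} = v_n + h·v'.
1.100000: (0.100000, 0.270000); f=(0.078320, -0.144990) → (0.124279, 0.225053)
1.410000: (0.124279, 0.225053); f=(0.102028, -0.116318) → (0.155908, 0.188994)
(u(1.72), v(1.72)) ≈ (0.1559, 0.1890)

0.1559, 0.1890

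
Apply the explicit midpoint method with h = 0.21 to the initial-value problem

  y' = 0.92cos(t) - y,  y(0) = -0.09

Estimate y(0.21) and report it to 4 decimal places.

0.0988

Midpoint: k1 = f(t_n, y_n); k2 = f(t_n + h/2, y_n + (h/2)·k1); y_{n+1} = y_n + h·k2.
t=0.000000, y=-0.090000:
  k1 = f(0.000000, -0.090000) = 1.010000
  k2 = f(0.105000, 0.016050) = 0.898883
  y ← -0.090000 + 0.21·0.898883 = 0.098765
y(0.21) ≈ 0.0988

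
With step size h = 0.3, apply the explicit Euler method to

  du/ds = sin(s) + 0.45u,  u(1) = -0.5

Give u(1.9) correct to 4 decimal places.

0.2221

Euler: u_{n+1} = u_n + h·f(s_n, u_n).
s=1.000000, u=-0.500000: f=0.616471 → u ← -0.500000 + 0.3·0.616471 = -0.315059
s=1.300000, u=-0.315059: f=0.821782 → u ← -0.315059 + 0.3·0.821782 = -0.068524
s=1.600000, u=-0.068524: f=0.968738 → u ← -0.068524 + 0.3·0.968738 = 0.222097
u(1.9) ≈ 0.2221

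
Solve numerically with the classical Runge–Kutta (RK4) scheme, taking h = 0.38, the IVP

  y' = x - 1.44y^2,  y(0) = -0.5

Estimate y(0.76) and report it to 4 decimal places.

-0.5789

RK4: k1 = f(x_n, y_n); k2 = f(x_n + h/2, y_n + (h/2)·k1); k3 = f(x_n + h/2, y_n + (h/2)·k2); k4 = f(x_n + h, y_n + h·k3); y_{n+1} = y_n + (h/6)·(k1 + 2k2 + 2k3 + k4).
x=0.000000, y=-0.500000:
  k1 = f(0.000000, -0.500000) = -0.360000
  k2 = f(0.190000, -0.568400) = -0.275233
  k3 = f(0.190000, -0.552294) = -0.249242
  k4 = f(0.380000, -0.594712) = -0.129302
  y ← -0.500000 + (0.38/6)·(k1 + 2k2 + 2k3 + k4) = -0.597423
x=0.380000, y=-0.597423:
  k1 = f(0.380000, -0.597423) = -0.133956
  k2 = f(0.570000, -0.622874) = 0.011320
  k3 = f(0.570000, -0.595272) = 0.059738
  k4 = f(0.760000, -0.574722) = 0.284360
  y ← -0.597423 + (0.38/6)·(k1 + 2k2 + 2k3 + k4) = -0.578896
y(0.76) ≈ -0.5789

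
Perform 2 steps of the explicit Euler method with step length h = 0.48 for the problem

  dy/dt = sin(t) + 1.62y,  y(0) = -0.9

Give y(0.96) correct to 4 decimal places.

Euler: y_{n+1} = y_n + h·f(t_n, y_n).
t=0.000000, y=-0.900000: f=-1.458000 → y ← -0.900000 + 0.48·(-1.458000) = -1.599840
t=0.480000, y=-1.599840: f=-2.129962 → y ← -1.599840 + 0.48·(-2.129962) = -2.622222
y(0.96) ≈ -2.6222

-2.6222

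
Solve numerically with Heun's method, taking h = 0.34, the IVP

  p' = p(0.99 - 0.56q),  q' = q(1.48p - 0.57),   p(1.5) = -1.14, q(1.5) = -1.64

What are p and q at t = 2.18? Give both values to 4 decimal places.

-2.7994, -0.4324

Heun on (p,q): k1 = f(t_n, state_n); k2 = f(t_n + h, state_n + h·k1); state_{n+1} = state_n + (h/2)·(k1 + k2).
1.500000: (-1.140000, -1.640000)
  k1 = (-2.175576, 3.701808)
  predictor → (-1.879696, -0.381385)
  k2 = (-2.262356, 1.278384)
  → (-1.894448, -0.793367)
1.840000: (-1.894448, -0.793367)
  k1 = (-2.717180, 2.676650)
  predictor → (-2.818290, 0.116694)
  k2 = (-2.605936, -0.553252)
  → (-2.799378, -0.432390)
(p(2.18), q(2.18)) ≈ (-2.7994, -0.4324)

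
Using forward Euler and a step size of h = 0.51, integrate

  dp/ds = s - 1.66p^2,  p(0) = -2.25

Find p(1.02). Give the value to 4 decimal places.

-42.4410

Euler: p_{n+1} = p_n + h·f(s_n, p_n).
s=0.000000, p=-2.250000: f=-8.403750 → p ← -2.250000 + 0.51·(-8.403750) = -6.535913
s=0.510000, p=-6.535913: f=-70.402133 → p ← -6.535913 + 0.51·(-70.402133) = -42.441000
p(1.02) ≈ -42.4410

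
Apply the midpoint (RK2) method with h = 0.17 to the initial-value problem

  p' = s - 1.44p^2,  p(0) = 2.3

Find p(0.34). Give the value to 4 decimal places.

Midpoint: k1 = f(s_n, p_n); k2 = f(s_n + h/2, p_n + (h/2)·k1); p_{n+1} = p_n + h·k2.
s=0.000000, p=2.300000:
  k1 = f(0.000000, 2.300000) = -7.617600
  k2 = f(0.085000, 1.652504) = -3.847308
  p ← 2.300000 + 0.17·(-3.847308) = 1.645958
s=0.170000, p=1.645958:
  k1 = f(0.170000, 1.645958) = -3.731214
  k2 = f(0.255000, 1.328804) = -2.287639
  p ← 1.645958 + 0.17·(-2.287639) = 1.257059
p(0.34) ≈ 1.2571

1.2571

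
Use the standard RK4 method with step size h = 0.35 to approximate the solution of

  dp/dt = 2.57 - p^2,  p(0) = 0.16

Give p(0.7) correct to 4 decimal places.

RK4: k1 = f(t_n, p_n); k2 = f(t_n + h/2, p_n + (h/2)·k1); k3 = f(t_n + h/2, p_n + (h/2)·k2); k4 = f(t_n + h, p_n + h·k3); p_{n+1} = p_n + (h/6)·(k1 + 2k2 + 2k3 + k4).
t=0.000000, p=0.160000:
  k1 = f(0.000000, 0.160000) = 2.544400
  k2 = f(0.175000, 0.605270) = 2.203648
  k3 = f(0.175000, 0.545638) = 2.272279
  k4 = f(0.350000, 0.955298) = 1.657407
  p ← 0.160000 + (0.35/6)·(k1 + 2k2 + 2k3 + k4) = 0.927297
t=0.350000, p=0.927297:
  k1 = f(0.350000, 0.927297) = 1.710121
  k2 = f(0.525000, 1.226568) = 1.065531
  k3 = f(0.525000, 1.113765) = 1.329528
  k4 = f(0.700000, 1.392632) = 0.630577
  p ← 0.927297 + (0.35/6)·(k1 + 2k2 + 2k3 + k4) = 1.343261
p(0.7) ≈ 1.3433

1.3433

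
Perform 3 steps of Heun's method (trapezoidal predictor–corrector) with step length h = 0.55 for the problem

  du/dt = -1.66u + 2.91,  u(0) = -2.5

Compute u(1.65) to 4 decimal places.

Heun: k1 = f(t_n, u_n); k2 = f(t_n + h, u_n + h·k1); u_{n+1} = u_n + (h/2)·(k1 + k2).
t=0.000000, u=-2.500000:
  k1 = f(0.000000, -2.500000) = 7.060000
  k2 = f(0.550000, 1.383000) = 0.614220
  u ← -2.500000 + (0.55/2)·(7.060000 + 0.614220) = -0.389590
t=0.550000, u=-0.389590:
  k1 = f(0.550000, -0.389590) = 3.556719
  k2 = f(1.100000, 1.566606) = 0.309435
  u ← -0.389590 + (0.55/2)·(3.556719 + 0.309435) = 0.673603
t=1.100000, u=0.673603:
  k1 = f(1.100000, 0.673603) = 1.791820
  k2 = f(1.650000, 1.659103) = 0.155888
  u ← 0.673603 + (0.55/2)·(1.791820 + 0.155888) = 1.209222
u(1.65) ≈ 1.2092

1.2092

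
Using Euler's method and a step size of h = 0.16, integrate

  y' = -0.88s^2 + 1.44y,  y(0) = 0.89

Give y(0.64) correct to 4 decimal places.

Euler: y_{n+1} = y_n + h·f(s_n, y_n).
s=0.000000, y=0.890000: f=1.281600 → y ← 0.890000 + 0.16·1.281600 = 1.095056
s=0.160000, y=1.095056: f=1.554353 → y ← 1.095056 + 0.16·1.554353 = 1.343752
s=0.320000, y=1.343752: f=1.844891 → y ← 1.343752 + 0.16·1.844891 = 1.638935
s=0.480000, y=1.638935: f=2.157314 → y ← 1.638935 + 0.16·2.157314 = 1.984105
y(0.64) ≈ 1.9841

1.9841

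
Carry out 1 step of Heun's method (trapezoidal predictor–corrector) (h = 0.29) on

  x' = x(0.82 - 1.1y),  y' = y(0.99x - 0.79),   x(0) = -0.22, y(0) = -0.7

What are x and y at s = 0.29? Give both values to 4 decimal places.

Heun on (x,y): k1 = f(s_n, state_n); k2 = f(s_n + h, state_n + h·k1); state_{n+1} = state_n + (h/2)·(k1 + k2).
0.000000: (-0.220000, -0.700000)
  k1 = (-0.349800, 0.705460)
  predictor → (-0.321442, -0.495417)
  k2 = (-0.438755, 0.549034)
  → (-0.334340, -0.518098)
(x(0.29), y(0.29)) ≈ (-0.3343, -0.5181)

-0.3343, -0.5181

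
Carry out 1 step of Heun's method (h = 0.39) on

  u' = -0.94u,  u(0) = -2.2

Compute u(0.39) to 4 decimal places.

-1.5413

Heun: k1 = f(x_n, u_n); k2 = f(x_n + h, u_n + h·k1); u_{n+1} = u_n + (h/2)·(k1 + k2).
x=0.000000, u=-2.200000:
  k1 = f(0.000000, -2.200000) = 2.068000
  k2 = f(0.390000, -1.393480) = 1.309871
  u ← -2.200000 + (0.39/2)·(2.068000 + 1.309871) = -1.541315
u(0.39) ≈ -1.5413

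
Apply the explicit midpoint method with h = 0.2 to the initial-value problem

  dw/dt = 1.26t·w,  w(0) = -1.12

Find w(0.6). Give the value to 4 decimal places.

Midpoint: k1 = f(t_n, w_n); k2 = f(t_n + h/2, w_n + (h/2)·k1); w_{n+1} = w_n + h·k2.
t=0.000000, w=-1.120000:
  k1 = f(0.000000, -1.120000) = 0.000000
  k2 = f(0.100000, -1.120000) = -0.141120
  w ← -1.120000 + 0.2·(-0.141120) = -1.148224
t=0.200000, w=-1.148224:
  k1 = f(0.200000, -1.148224) = -0.289352
  k2 = f(0.300000, -1.177159) = -0.444966
  w ← -1.148224 + 0.2·(-0.444966) = -1.237217
t=0.400000, w=-1.237217:
  k1 = f(0.400000, -1.237217) = -0.623557
  k2 = f(0.500000, -1.299573) = -0.818731
  w ← -1.237217 + 0.2·(-0.818731) = -1.400963
w(0.6) ≈ -1.4010

-1.4010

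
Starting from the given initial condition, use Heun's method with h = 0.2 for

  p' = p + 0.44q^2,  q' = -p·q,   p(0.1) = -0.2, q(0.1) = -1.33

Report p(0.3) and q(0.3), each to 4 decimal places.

Heun on (p,q): k1 = f(t_n, state_n); k2 = f(t_n + h, state_n + h·k1); state_{n+1} = state_n + (h/2)·(k1 + k2).
0.100000: (-0.200000, -1.330000)
  k1 = (0.578316, -0.266000)
  predictor → (-0.084337, -1.383200)
  k2 = (0.757490, -0.116655)
  → (-0.066419, -1.368265)
(p(0.3), q(0.3)) ≈ (-0.0664, -1.3683)

-0.0664, -1.3683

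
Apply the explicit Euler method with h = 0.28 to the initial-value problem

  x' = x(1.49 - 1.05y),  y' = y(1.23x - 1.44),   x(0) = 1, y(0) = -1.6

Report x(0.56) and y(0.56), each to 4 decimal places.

3.5108, -1.8777

Euler on (x,y): x_{n+1} = x_n + h·x', y_{n+1} = y_n + h·y'.
0.000000: (1.000000, -1.600000); f=(3.170000, 0.336000) → (1.887600, -1.505920)
0.280000: (1.887600, -1.505920); f=(5.797227, -1.327842) → (3.510824, -1.877716)
(x(0.56), y(0.56)) ≈ (3.5108, -1.8777)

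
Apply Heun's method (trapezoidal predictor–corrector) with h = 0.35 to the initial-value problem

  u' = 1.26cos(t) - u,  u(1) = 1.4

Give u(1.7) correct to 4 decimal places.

0.8006

Heun: k1 = f(t_n, u_n); k2 = f(t_n + h, u_n + h·k1); u_{n+1} = u_n + (h/2)·(k1 + k2).
t=1.000000, u=1.400000:
  k1 = f(1.000000, 1.400000) = -0.719219
  k2 = f(1.350000, 1.148273) = -0.872325
  u ← 1.400000 + (0.35/2)·(-0.719219 + (-0.872325)) = 1.121480
t=1.350000, u=1.121480:
  k1 = f(1.350000, 1.121480) = -0.845531
  k2 = f(1.700000, 0.825544) = -0.987888
  u ← 1.121480 + (0.35/2)·(-0.845531 + (-0.987888)) = 0.800631
u(1.7) ≈ 0.8006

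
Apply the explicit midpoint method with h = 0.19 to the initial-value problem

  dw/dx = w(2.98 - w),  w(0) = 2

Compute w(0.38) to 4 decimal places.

Midpoint: k1 = f(x_n, w_n); k2 = f(x_n + h/2, w_n + (h/2)·k1); w_{n+1} = w_n + h·k2.
x=0.000000, w=2.000000:
  k1 = f(0.000000, 2.000000) = 1.960000
  k2 = f(0.095000, 2.186200) = 1.735406
  w ← 2.000000 + 0.19·1.735406 = 2.329727
x=0.190000, w=2.329727:
  k1 = f(0.190000, 2.329727) = 1.514958
  k2 = f(0.285000, 2.473648) = 1.252536
  w ← 2.329727 + 0.19·1.252536 = 2.567709
w(0.38) ≈ 2.5677

2.5677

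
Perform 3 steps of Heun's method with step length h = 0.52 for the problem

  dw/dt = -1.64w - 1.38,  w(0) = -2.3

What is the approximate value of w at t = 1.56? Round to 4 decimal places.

Heun: k1 = f(t_n, w_n); k2 = f(t_n + h, w_n + h·k1); w_{n+1} = w_n + (h/2)·(k1 + k2).
t=0.000000, w=-2.300000:
  k1 = f(0.000000, -2.300000) = 2.392000
  k2 = f(0.520000, -1.056160) = 0.352102
  w ← -2.300000 + (0.52/2)·(2.392000 + 0.352102) = -1.586533
t=0.520000, w=-1.586533:
  k1 = f(0.520000, -1.586533) = 1.221915
  k2 = f(1.040000, -0.951138) = 0.179866
  w ← -1.586533 + (0.52/2)·(1.221915 + 0.179866) = -1.222070
t=1.040000, w=-1.222070:
  k1 = f(1.040000, -1.222070) = 0.624195
  k2 = f(1.560000, -0.897489) = 0.091882
  w ← -1.222070 + (0.52/2)·(0.624195 + 0.091882) = -1.035890
w(1.56) ≈ -1.0359

-1.0359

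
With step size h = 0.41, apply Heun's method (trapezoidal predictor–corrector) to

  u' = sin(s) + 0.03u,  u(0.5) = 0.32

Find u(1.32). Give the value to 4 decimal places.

Heun: k1 = f(s_n, u_n); k2 = f(s_n + h, u_n + h·k1); u_{n+1} = u_n + (h/2)·(k1 + k2).
s=0.500000, u=0.320000:
  k1 = f(0.500000, 0.320000) = 0.489026
  k2 = f(0.910000, 0.520500) = 0.805119
  u ← 0.320000 + (0.41/2)·(0.489026 + 0.805119) = 0.585300
s=0.910000, u=0.585300:
  k1 = f(0.910000, 0.585300) = 0.807063
  k2 = f(1.320000, 0.916195) = 0.996201
  u ← 0.585300 + (0.41/2)·(0.807063 + 0.996201) = 0.954969
u(1.32) ≈ 0.9550

0.9550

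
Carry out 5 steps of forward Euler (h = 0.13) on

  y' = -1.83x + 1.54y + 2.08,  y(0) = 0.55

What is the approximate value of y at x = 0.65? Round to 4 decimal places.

Euler: y_{n+1} = y_n + h·f(x_n, y_n).
x=0.000000, y=0.550000: f=2.927000 → y ← 0.550000 + 0.13·2.927000 = 0.930510
x=0.130000, y=0.930510: f=3.275085 → y ← 0.930510 + 0.13·3.275085 = 1.356271
x=0.260000, y=1.356271: f=3.692857 → y ← 1.356271 + 0.13·3.692857 = 1.836343
x=0.390000, y=1.836343: f=4.194268 → y ← 1.836343 + 0.13·4.194268 = 2.381597
x=0.520000, y=2.381597: f=4.796060 → y ← 2.381597 + 0.13·4.796060 = 3.005085
y(0.65) ≈ 3.0051

3.0051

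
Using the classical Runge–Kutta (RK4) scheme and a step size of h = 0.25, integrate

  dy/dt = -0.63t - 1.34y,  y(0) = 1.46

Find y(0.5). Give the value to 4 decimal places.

0.6834

RK4: k1 = f(t_n, y_n); k2 = f(t_n + h/2, y_n + (h/2)·k1); k3 = f(t_n + h/2, y_n + (h/2)·k2); k4 = f(t_n + h, y_n + h·k3); y_{n+1} = y_n + (h/6)·(k1 + 2k2 + 2k3 + k4).
t=0.000000, y=1.460000:
  k1 = f(0.000000, 1.460000) = -1.956400
  k2 = f(0.125000, 1.215450) = -1.707453
  k3 = f(0.125000, 1.246568) = -1.749152
  k4 = f(0.250000, 1.022712) = -1.527934
  y ← 1.460000 + (0.25/6)·(k1 + 2k2 + 2k3 + k4) = 1.026769
t=0.250000, y=1.026769:
  k1 = f(0.250000, 1.026769) = -1.533370
  k2 = f(0.375000, 0.835098) = -1.355281
  k3 = f(0.375000, 0.857359) = -1.385111
  k4 = f(0.500000, 0.680491) = -1.226858
  y ← 1.026769 + (0.25/6)·(k1 + 2k2 + 2k3 + k4) = 0.683393
y(0.5) ≈ 0.6834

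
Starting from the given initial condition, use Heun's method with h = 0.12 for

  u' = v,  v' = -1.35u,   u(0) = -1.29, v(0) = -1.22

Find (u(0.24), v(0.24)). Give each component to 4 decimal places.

-1.5299, -0.7588

Heun on (u,v): k1 = f(t_n, state_n); k2 = f(t_n + h, state_n + h·k1); state_{n+1} = state_n + (h/2)·(k1 + k2).
0.000000: (-1.290000, -1.220000)
  k1 = (-1.220000, 1.741500)
  predictor → (-1.436400, -1.011020)
  k2 = (-1.011020, 1.939140)
  → (-1.423861, -0.999162)
0.120000: (-1.423861, -0.999162)
  k1 = (-0.999162, 1.922213)
  predictor → (-1.543761, -0.768496)
  k2 = (-0.768496, 2.084077)
  → (-1.529921, -0.758784)
(u(0.24), v(0.24)) ≈ (-1.5299, -0.7588)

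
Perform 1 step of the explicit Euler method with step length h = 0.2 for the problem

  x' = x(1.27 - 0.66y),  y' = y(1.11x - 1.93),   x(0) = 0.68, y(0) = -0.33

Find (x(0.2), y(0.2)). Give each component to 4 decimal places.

0.8823, -0.2524

Euler on (x,y): x_{n+1} = x_n + h·x', y_{n+1} = y_n + h·y'.
0.000000: (0.680000, -0.330000); f=(1.011704, 0.387816) → (0.882341, -0.252437)
(x(0.2), y(0.2)) ≈ (0.8823, -0.2524)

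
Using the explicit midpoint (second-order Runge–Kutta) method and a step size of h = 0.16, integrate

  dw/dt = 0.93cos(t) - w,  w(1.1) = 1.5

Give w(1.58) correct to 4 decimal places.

Midpoint: k1 = f(t_n, w_n); k2 = f(t_n + h/2, w_n + (h/2)·k1); w_{n+1} = w_n + h·k2.
t=1.100000, w=1.500000:
  k1 = f(1.100000, 1.500000) = -1.078156
  k2 = f(1.180000, 1.413748) = -1.059487
  w ← 1.500000 + 0.16·(-1.059487) = 1.330482
t=1.260000, w=1.330482:
  k1 = f(1.260000, 1.330482) = -1.046072
  k2 = f(1.340000, 1.246796) = -1.034056
  w ← 1.330482 + 0.16·(-1.034056) = 1.165033
t=1.420000, w=1.165033:
  k1 = f(1.420000, 1.165033) = -1.025323
  k2 = f(1.500000, 1.083007) = -1.017222
  w ← 1.165033 + 0.16·(-1.017222) = 1.002278
w(1.58) ≈ 1.0023

1.0023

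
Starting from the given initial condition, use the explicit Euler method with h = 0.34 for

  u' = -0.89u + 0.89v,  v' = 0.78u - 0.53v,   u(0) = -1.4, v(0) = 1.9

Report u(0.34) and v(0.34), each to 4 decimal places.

-0.4014, 1.1863

Euler on (u,v): u_{n+1} = u_n + h·u', v_{n+1} = v_n + h·v'.
0.000000: (-1.400000, 1.900000); f=(2.937000, -2.099000) → (-0.401420, 1.186340)
(u(0.34), v(0.34)) ≈ (-0.4014, 1.1863)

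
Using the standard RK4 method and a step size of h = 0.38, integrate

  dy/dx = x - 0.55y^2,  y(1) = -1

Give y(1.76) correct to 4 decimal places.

RK4: k1 = f(x_n, y_n); k2 = f(x_n + h/2, y_n + (h/2)·k1); k3 = f(x_n + h/2, y_n + (h/2)·k2); k4 = f(x_n + h, y_n + h·k3); y_{n+1} = y_n + (h/6)·(k1 + 2k2 + 2k3 + k4).
x=1.000000, y=-1.000000:
  k1 = f(1.000000, -1.000000) = 0.450000
  k2 = f(1.190000, -0.914500) = 0.730029
  k3 = f(1.190000, -0.861294) = 0.781995
  k4 = f(1.380000, -0.702842) = 1.108307
  y ← -1.000000 + (0.38/6)·(k1 + 2k2 + 2k3 + k4) = -0.709784
x=1.380000, y=-0.709784:
  k1 = f(1.380000, -0.709784) = 1.102914
  k2 = f(1.570000, -0.500231) = 1.432373
  k3 = f(1.570000, -0.437633) = 1.464662
  k4 = f(1.760000, -0.153212) = 1.747089
  y ← -0.709784 + (0.38/6)·(k1 + 2k2 + 2k3 + k4) = -0.162326
y(1.76) ≈ -0.1623

-0.1623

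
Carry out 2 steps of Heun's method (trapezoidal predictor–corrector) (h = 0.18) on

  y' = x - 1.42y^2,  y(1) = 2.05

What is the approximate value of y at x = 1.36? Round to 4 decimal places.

1.2967

Heun: k1 = f(x_n, y_n); k2 = f(x_n + h, y_n + h·k1); y_{n+1} = y_n + (h/2)·(k1 + k2).
x=1.000000, y=2.050000:
  k1 = f(1.000000, 2.050000) = -4.967550
  k2 = f(1.180000, 1.155841) = -0.717075
  y ← 2.050000 + (0.18/2)·(-4.967550 + (-0.717075)) = 1.538384
x=1.180000, y=1.538384:
  k1 = f(1.180000, 1.538384) = -2.180607
  k2 = f(1.360000, 1.145875) = -0.504500
  y ← 1.538384 + (0.18/2)·(-2.180607 + (-0.504500)) = 1.296724
y(1.36) ≈ 1.2967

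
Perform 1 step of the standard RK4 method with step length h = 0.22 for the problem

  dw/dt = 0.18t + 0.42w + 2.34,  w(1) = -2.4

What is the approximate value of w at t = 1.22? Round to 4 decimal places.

RK4: k1 = f(t_n, w_n); k2 = f(t_n + h/2, w_n + (h/2)·k1); k3 = f(t_n + h/2, w_n + (h/2)·k2); k4 = f(t_n + h, w_n + h·k3); w_{n+1} = w_n + (h/6)·(k1 + 2k2 + 2k3 + k4).
t=1.000000, w=-2.400000:
  k1 = f(1.000000, -2.400000) = 1.512000
  k2 = f(1.110000, -2.233680) = 1.601654
  k3 = f(1.110000, -2.223818) = 1.605796
  k4 = f(1.220000, -2.046725) = 1.699976
  w ← -2.400000 + (0.22/6)·(k1 + 2k2 + 2k3 + k4) = -2.047015
w(1.22) ≈ -2.0470

-2.0470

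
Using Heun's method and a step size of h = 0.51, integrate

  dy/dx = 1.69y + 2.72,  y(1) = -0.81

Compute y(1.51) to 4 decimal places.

Heun: k1 = f(x_n, y_n); k2 = f(x_n + h, y_n + h·k1); y_{n+1} = y_n + (h/2)·(k1 + k2).
x=1.000000, y=-0.810000:
  k1 = f(1.000000, -0.810000) = 1.351100
  k2 = f(1.510000, -0.120939) = 2.515613
  y ← -0.810000 + (0.51/2)·(1.351100 + 2.515613) = 0.176012
y(1.51) ≈ 0.1760

0.1760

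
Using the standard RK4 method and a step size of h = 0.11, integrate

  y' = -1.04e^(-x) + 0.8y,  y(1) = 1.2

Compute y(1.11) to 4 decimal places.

RK4: k1 = f(x_n, y_n); k2 = f(x_n + h/2, y_n + (h/2)·k1); k3 = f(x_n + h/2, y_n + (h/2)·k2); k4 = f(x_n + h, y_n + h·k3); y_{n+1} = y_n + (h/6)·(k1 + 2k2 + 2k3 + k4).
x=1.000000, y=1.200000:
  k1 = f(1.000000, 1.200000) = 0.577405
  k2 = f(1.055000, 1.231757) = 0.623286
  k3 = f(1.055000, 1.234281) = 0.625304
  k4 = f(1.110000, 1.268783) = 0.672285
  y ← 1.200000 + (0.11/6)·(k1 + 2k2 + 2k3 + k4) = 1.268693
y(1.11) ≈ 1.2687

1.2687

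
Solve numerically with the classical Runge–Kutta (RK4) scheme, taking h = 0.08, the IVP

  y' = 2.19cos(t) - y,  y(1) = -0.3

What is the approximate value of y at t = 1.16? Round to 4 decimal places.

RK4: k1 = f(t_n, y_n); k2 = f(t_n + h/2, y_n + (h/2)·k1); k3 = f(t_n + h/2, y_n + (h/2)·k2); k4 = f(t_n + h, y_n + h·k3); y_{n+1} = y_n + (h/6)·(k1 + 2k2 + 2k3 + k4).
t=1.000000, y=-0.300000:
  k1 = f(1.000000, -0.300000) = 1.483262
  k2 = f(1.040000, -0.240670) = 1.349292
  k3 = f(1.040000, -0.246028) = 1.354651
  k4 = f(1.080000, -0.191628) = 1.223837
  y ← -0.300000 + (0.08/6)·(k1 + 2k2 + 2k3 + k4) = -0.191800
t=1.080000, y=-0.191800:
  k1 = f(1.080000, -0.191800) = 1.224009
  k2 = f(1.120000, -0.142840) = 1.096984
  k3 = f(1.120000, -0.147921) = 1.102065
  k4 = f(1.160000, -0.103635) = 0.978189
  y ← -0.191800 + (0.08/6)·(k1 + 2k2 + 2k3 + k4) = -0.103796
y(1.16) ≈ -0.1038

-0.1038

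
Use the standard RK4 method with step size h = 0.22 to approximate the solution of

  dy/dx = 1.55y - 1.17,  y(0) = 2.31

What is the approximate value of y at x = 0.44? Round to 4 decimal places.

3.8305

RK4: k1 = f(x_n, y_n); k2 = f(x_n + h/2, y_n + (h/2)·k1); k3 = f(x_n + h/2, y_n + (h/2)·k2); k4 = f(x_n + h, y_n + h·k3); y_{n+1} = y_n + (h/6)·(k1 + 2k2 + 2k3 + k4).
x=0.000000, y=2.310000:
  k1 = f(0.000000, 2.310000) = 2.410500
  k2 = f(0.110000, 2.575155) = 2.821490
  k3 = f(0.110000, 2.620364) = 2.891564
  k4 = f(0.220000, 2.946144) = 3.396523
  y ← 2.310000 + (0.22/6)·(k1 + 2k2 + 2k3 + k4) = 2.941882
x=0.220000, y=2.941882:
  k1 = f(0.220000, 2.941882) = 3.389916
  k2 = f(0.330000, 3.314772) = 3.967897
  k3 = f(0.330000, 3.378350) = 4.066443
  k4 = f(0.440000, 3.836499) = 4.776573
  y ← 2.941882 + (0.22/6)·(k1 + 2k2 + 2k3 + k4) = 3.830504
y(0.44) ≈ 3.8305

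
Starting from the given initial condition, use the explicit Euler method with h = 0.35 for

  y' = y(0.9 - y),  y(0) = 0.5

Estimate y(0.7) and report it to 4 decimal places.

0.6358

Euler: y_{n+1} = y_n + h·f(t_n, y_n).
t=0.000000, y=0.500000: f=0.200000 → y ← 0.500000 + 0.35·0.200000 = 0.570000
t=0.350000, y=0.570000: f=0.188100 → y ← 0.570000 + 0.35·0.188100 = 0.635835
y(0.7) ≈ 0.6358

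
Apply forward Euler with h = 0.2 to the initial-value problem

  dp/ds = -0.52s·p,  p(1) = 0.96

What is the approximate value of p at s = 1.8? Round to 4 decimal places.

0.5362

Euler: p_{n+1} = p_n + h·f(s_n, p_n).
s=1.000000, p=0.960000: f=-0.499200 → p ← 0.960000 + 0.2·(-0.499200) = 0.860160
s=1.200000, p=0.860160: f=-0.536740 → p ← 0.860160 + 0.2·(-0.536740) = 0.752812
s=1.400000, p=0.752812: f=-0.548047 → p ← 0.752812 + 0.2·(-0.548047) = 0.643203
s=1.600000, p=0.643203: f=-0.535145 → p ← 0.643203 + 0.2·(-0.535145) = 0.536174
p(1.8) ≈ 0.5362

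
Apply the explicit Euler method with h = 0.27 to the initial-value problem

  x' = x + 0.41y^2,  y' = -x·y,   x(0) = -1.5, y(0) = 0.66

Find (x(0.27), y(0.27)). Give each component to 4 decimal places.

Euler on (x,y): x_{n+1} = x_n + h·x', y_{n+1} = y_n + h·y'.
0.000000: (-1.500000, 0.660000); f=(-1.321404, 0.990000) → (-1.856779, 0.927300)
(x(0.27), y(0.27)) ≈ (-1.8568, 0.9273)

-1.8568, 0.9273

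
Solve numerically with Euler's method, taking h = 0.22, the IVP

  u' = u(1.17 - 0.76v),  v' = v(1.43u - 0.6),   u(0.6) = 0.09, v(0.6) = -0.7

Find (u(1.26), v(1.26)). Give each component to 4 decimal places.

0.2279, -0.5241

Euler on (u,v): u_{n+1} = u_n + h·u', v_{n+1} = v_n + h·v'.
0.600000: (0.090000, -0.700000); f=(0.153180, 0.329910) → (0.123700, -0.627420)
0.820000: (0.123700, -0.627420); f=(0.203713, 0.265467) → (0.168517, -0.569017)
1.040000: (0.168517, -0.569017); f=(0.270040, 0.204289) → (0.227925, -0.524073)
(u(1.26), v(1.26)) ≈ (0.2279, -0.5241)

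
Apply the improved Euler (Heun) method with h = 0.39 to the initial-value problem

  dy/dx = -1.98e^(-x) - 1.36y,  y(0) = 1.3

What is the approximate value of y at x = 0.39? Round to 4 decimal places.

0.3506

Heun: k1 = f(x_n, y_n); k2 = f(x_n + h, y_n + h·k1); y_{n+1} = y_n + (h/2)·(k1 + k2).
x=0.000000, y=1.300000:
  k1 = f(0.000000, 1.300000) = -3.748000
  k2 = f(0.390000, -0.161720) = -1.120633
  y ← 1.300000 + (0.39/2)·(-3.748000 + (-1.120633)) = 0.350616
y(0.39) ≈ 0.3506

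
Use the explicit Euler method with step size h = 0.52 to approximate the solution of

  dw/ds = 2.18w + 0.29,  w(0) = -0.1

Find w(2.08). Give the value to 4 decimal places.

0.5514

Euler: w_{n+1} = w_n + h·f(s_n, w_n).
s=0.000000, w=-0.100000: f=0.072000 → w ← -0.100000 + 0.52·0.072000 = -0.062560
s=0.520000, w=-0.062560: f=0.153619 → w ← -0.062560 + 0.52·0.153619 = 0.017322
s=1.040000, w=0.017322: f=0.327762 → w ← 0.017322 + 0.52·0.327762 = 0.187758
s=1.560000, w=0.187758: f=0.699313 → w ← 0.187758 + 0.52·0.699313 = 0.551401
w(2.08) ≈ 0.5514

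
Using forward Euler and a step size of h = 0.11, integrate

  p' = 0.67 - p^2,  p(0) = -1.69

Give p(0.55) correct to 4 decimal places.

-4.8116

Euler: p_{n+1} = p_n + h·f(t_n, p_n).
t=0.000000, p=-1.690000: f=-2.186100 → p ← -1.690000 + 0.11·(-2.186100) = -1.930471
t=0.110000, p=-1.930471: f=-3.056718 → p ← -1.930471 + 0.11·(-3.056718) = -2.266710
t=0.220000, p=-2.266710: f=-4.467974 → p ← -2.266710 + 0.11·(-4.467974) = -2.758187
t=0.330000, p=-2.758187: f=-6.937597 → p ← -2.758187 + 0.11·(-6.937597) = -3.521323
t=0.440000, p=-3.521323: f=-11.729714 → p ← -3.521323 + 0.11·(-11.729714) = -4.811591
p(0.55) ≈ -4.8116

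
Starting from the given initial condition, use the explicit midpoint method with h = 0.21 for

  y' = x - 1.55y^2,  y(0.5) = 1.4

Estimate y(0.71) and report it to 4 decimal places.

Midpoint: k1 = f(x_n, y_n); k2 = f(x_n + h/2, y_n + (h/2)·k1); y_{n+1} = y_n + h·k2.
x=0.500000, y=1.400000:
  k1 = f(0.500000, 1.400000) = -2.538000
  k2 = f(0.605000, 1.133510) = -1.386510
  y ← 1.400000 + 0.21·(-1.386510) = 1.108833
y(0.71) ≈ 1.1088

1.1088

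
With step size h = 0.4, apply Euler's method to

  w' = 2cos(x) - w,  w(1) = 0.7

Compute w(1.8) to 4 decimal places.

Euler: w_{n+1} = w_n + h·f(x_n, w_n).
x=1.000000, w=0.700000: f=0.380605 → w ← 0.700000 + 0.4·0.380605 = 0.852242
x=1.400000, w=0.852242: f=-0.512308 → w ← 0.852242 + 0.4·(-0.512308) = 0.647319
w(1.8) ≈ 0.6473

0.6473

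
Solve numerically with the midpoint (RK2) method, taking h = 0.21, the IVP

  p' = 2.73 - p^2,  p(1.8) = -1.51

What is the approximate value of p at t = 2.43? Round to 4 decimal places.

-0.8155

Midpoint: k1 = f(t_n, p_n); k2 = f(t_n + h/2, p_n + (h/2)·k1); p_{n+1} = p_n + h·k2.
t=1.800000, p=-1.510000:
  k1 = f(1.800000, -1.510000) = 0.449900
  k2 = f(1.905000, -1.462760) = 0.590332
  p ← -1.510000 + 0.21·0.590332 = -1.386030
t=2.010000, p=-1.386030:
  k1 = f(2.010000, -1.386030) = 0.808920
  k2 = f(2.115000, -1.301094) = 1.037155
  p ← -1.386030 + 0.21·1.037155 = -1.168228
t=2.220000, p=-1.168228:
  k1 = f(2.220000, -1.168228) = 1.365244
  k2 = f(2.325000, -1.024877) = 1.679627
  p ← -1.168228 + 0.21·1.679627 = -0.815506
p(2.43) ≈ -0.8155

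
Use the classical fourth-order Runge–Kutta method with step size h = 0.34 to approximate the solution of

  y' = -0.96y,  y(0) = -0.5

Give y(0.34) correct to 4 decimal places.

RK4: k1 = f(x_n, y_n); k2 = f(x_n + h/2, y_n + (h/2)·k1); k3 = f(x_n + h/2, y_n + (h/2)·k2); k4 = f(x_n + h, y_n + h·k3); y_{n+1} = y_n + (h/6)·(k1 + 2k2 + 2k3 + k4).
x=0.000000, y=-0.500000:
  k1 = f(0.000000, -0.500000) = 0.480000
  k2 = f(0.170000, -0.418400) = 0.401664
  k3 = f(0.170000, -0.431717) = 0.414448
  k4 = f(0.340000, -0.359088) = 0.344724
  y ← -0.500000 + (0.34/6)·(k1 + 2k2 + 2k3 + k4) = -0.360773
y(0.34) ≈ -0.3608

-0.3608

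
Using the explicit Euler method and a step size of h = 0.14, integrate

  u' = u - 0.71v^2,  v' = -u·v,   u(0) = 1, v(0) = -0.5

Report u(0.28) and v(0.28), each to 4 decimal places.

1.2529, -0.3629

Euler on (u,v): u_{n+1} = u_n + h·u', v_{n+1} = v_n + h·v'.
0.000000: (1.000000, -0.500000); f=(0.822500, 0.500000) → (1.115150, -0.430000)
0.140000: (1.115150, -0.430000); f=(0.983871, 0.479515) → (1.252892, -0.362868)
(u(0.28), v(0.28)) ≈ (1.2529, -0.3629)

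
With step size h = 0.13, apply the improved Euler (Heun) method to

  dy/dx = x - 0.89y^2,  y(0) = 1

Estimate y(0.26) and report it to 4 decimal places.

0.8437

Heun: k1 = f(x_n, y_n); k2 = f(x_n + h, y_n + h·k1); y_{n+1} = y_n + (h/2)·(k1 + k2).
x=0.000000, y=1.000000:
  k1 = f(0.000000, 1.000000) = -0.890000
  k2 = f(0.130000, 0.884300) = -0.565968
  y ← 1.000000 + (0.13/2)·(-0.890000 + (-0.565968)) = 0.905362
x=0.130000, y=0.905362:
  k1 = f(0.130000, 0.905362) = -0.599516
  k2 = f(0.260000, 0.827425) = -0.349323
  y ← 0.905362 + (0.13/2)·(-0.599516 + (-0.349323)) = 0.843688
y(0.26) ≈ 0.8437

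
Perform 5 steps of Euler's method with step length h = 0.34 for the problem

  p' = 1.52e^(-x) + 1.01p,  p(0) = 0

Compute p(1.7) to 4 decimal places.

Euler: p_{n+1} = p_n + h·f(x_n, p_n).
x=0.000000, p=0.000000: f=1.520000 → p ← 0.000000 + 0.34·1.520000 = 0.516800
x=0.340000, p=0.516800: f=1.603859 → p ← 0.516800 + 0.34·1.603859 = 1.062112
x=0.680000, p=1.062112: f=1.842791 → p ← 1.062112 + 0.34·1.842791 = 1.688661
x=1.020000, p=1.688661: f=2.253652 → p ← 1.688661 + 0.34·2.253652 = 2.454903
x=1.360000, p=2.454903: f=2.869576 → p ← 2.454903 + 0.34·2.869576 = 3.430558
p(1.7) ≈ 3.4306

3.4306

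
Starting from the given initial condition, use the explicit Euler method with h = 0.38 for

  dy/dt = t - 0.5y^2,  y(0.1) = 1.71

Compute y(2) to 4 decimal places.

Euler: y_{n+1} = y_n + h·f(t_n, y_n).
t=0.100000, y=1.710000: f=-1.362050 → y ← 1.710000 + 0.38·(-1.362050) = 1.192421
t=0.480000, y=1.192421: f=-0.230934 → y ← 1.192421 + 0.38·(-0.230934) = 1.104666
t=0.860000, y=1.104666: f=0.249856 → y ← 1.104666 + 0.38·0.249856 = 1.199612
t=1.240000, y=1.199612: f=0.520466 → y ← 1.199612 + 0.38·0.520466 = 1.397389
t=1.620000, y=1.397389: f=0.643652 → y ← 1.397389 + 0.38·0.643652 = 1.641977
y(2) ≈ 1.6420

1.6420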